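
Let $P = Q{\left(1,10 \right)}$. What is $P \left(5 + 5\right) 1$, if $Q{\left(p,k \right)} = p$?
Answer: $10$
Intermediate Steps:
$P = 1$
$P \left(5 + 5\right) 1 = 1 \left(5 + 5\right) 1 = 1 \cdot 10 \cdot 1 = 1 \cdot 10 = 10$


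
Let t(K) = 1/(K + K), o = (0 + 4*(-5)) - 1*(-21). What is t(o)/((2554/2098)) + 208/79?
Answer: 614103/201766 ≈ 3.0436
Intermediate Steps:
o = 1 (o = (0 - 20) + 21 = -20 + 21 = 1)
t(K) = 1/(2*K)
t(o)/((2554/2098)) + 208/79 = ((½)/1)/((2554/2098)) + 208/79 = ((½)*1)/((2554*(1/2098))) + 208*(1/79) = 1/(2*(1277/1049)) + 208/79 = (½)*(1049/1277) + 208/79 = 1049/2554 + 208/79 = 614103/201766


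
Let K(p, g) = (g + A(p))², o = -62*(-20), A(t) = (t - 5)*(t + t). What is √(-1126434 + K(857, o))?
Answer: √2136179892190 ≈ 1.4616e+6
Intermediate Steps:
A(t) = 2*t*(-5 + t) (A(t) = (-5 + t)*(2*t) = 2*t*(-5 + t))
o = 1240
K(p, g) = (g + 2*p*(-5 + p))²
√(-1126434 + K(857, o)) = √(-1126434 + (1240 + 2*857*(-5 + 857))²) = √(-1126434 + (1240 + 2*857*852)²) = √(-1126434 + (1240 + 1460328)²) = √(-1126434 + 1461568²) = √(-1126434 + 2136181018624) = √2136179892190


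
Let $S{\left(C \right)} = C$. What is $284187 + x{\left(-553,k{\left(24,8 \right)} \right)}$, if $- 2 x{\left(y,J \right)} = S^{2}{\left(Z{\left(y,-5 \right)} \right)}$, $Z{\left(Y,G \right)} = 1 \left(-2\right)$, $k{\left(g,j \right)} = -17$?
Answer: $284185$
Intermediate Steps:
$Z{\left(Y,G \right)} = -2$
$x{\left(y,J \right)} = -2$ ($x{\left(y,J \right)} = - \frac{\left(-2\right)^{2}}{2} = \left(- \frac{1}{2}\right) 4 = -2$)
$284187 + x{\left(-553,k{\left(24,8 \right)} \right)} = 284187 - 2 = 284185$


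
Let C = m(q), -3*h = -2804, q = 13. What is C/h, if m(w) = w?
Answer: 39/2804 ≈ 0.013909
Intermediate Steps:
h = 2804/3 (h = -1/3*(-2804) = 2804/3 ≈ 934.67)
C = 13
C/h = 13/(2804/3) = 13*(3/2804) = 39/2804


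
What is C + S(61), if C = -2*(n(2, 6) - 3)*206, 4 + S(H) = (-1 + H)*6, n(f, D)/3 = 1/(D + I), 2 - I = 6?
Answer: 974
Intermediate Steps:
I = -4 (I = 2 - 1*6 = 2 - 6 = -4)
n(f, D) = 3/(-4 + D) (n(f, D) = 3/(D - 4) = 3/(-4 + D))
S(H) = -10 + 6*H (S(H) = -4 + (-1 + H)*6 = -4 + (-6 + 6*H) = -10 + 6*H)
C = 618 (C = -2*(3/(-4 + 6) - 3)*206 = -2*(3/2 - 3)*206 = -2*(-3/2)*206 = 3*206 = 618)
C + S(61) = 618 + (-10 + 6*61) = 618 + (-10 + 366) = 618 + 356 = 974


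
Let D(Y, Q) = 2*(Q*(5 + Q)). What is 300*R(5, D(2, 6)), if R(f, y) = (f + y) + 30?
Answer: 50100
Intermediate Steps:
D(Y, Q) = 2*Q*(5 + Q)
R(f, y) = 30 + f + y
300*R(5, D(2, 6)) = 300*(30 + 5 + 2*6*(5 + 6)) = 300*(30 + 5 + 2*6*11) = 300*(30 + 5 + 132) = 300*167 = 50100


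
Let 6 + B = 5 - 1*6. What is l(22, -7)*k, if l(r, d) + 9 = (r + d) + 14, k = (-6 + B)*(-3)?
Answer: 780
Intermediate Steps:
B = -7 (B = -6 + (5 - 1*6) = -6 + (5 - 6) = -6 - 1 = -7)
k = 39 (k = (-6 - 7)*(-3) = -13*(-3) = 39)
l(r, d) = 5 + d + r (l(r, d) = -9 + ((r + d) + 14) = -9 + ((d + r) + 14) = -9 + (14 + d + r) = 5 + d + r)
l(22, -7)*k = (5 - 7 + 22)*39 = 20*39 = 780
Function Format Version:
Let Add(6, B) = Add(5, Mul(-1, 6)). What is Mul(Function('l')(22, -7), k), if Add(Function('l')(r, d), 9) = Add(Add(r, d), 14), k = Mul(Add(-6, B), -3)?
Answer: 780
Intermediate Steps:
B = -7 (B = Add(-6, Add(5, Mul(-1, 6))) = Add(-6, Add(5, -6)) = Add(-6, -1) = -7)
k = 39 (k = Mul(Add(-6, -7), -3) = Mul(-13, -3) = 39)
Function('l')(r, d) = Add(5, d, r) (Function('l')(r, d) = Add(-9, Add(Add(r, d), 14)) = Add(-9, Add(Add(d, r), 14)) = Add(-9, Add(14, d, r)) = Add(5, d, r))
Mul(Function('l')(22, -7), k) = Mul(Add(5, -7, 22), 39) = Mul(20, 39) = 780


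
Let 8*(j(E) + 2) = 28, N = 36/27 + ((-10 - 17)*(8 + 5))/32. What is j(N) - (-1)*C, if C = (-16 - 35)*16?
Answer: -1629/2 ≈ -814.50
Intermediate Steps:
C = -816 (C = -51*16 = -816)
N = -925/96 (N = 36*(1/27) - 27*13*(1/32) = 4/3 - 351*1/32 = 4/3 - 351/32 = -925/96 ≈ -9.6354)
j(E) = 3/2 (j(E) = -2 + (1/8)*28 = -2 + 7/2 = 3/2)
j(N) - (-1)*C = 3/2 - (-1)*(-816) = 3/2 - 1*816 = 3/2 - 816 = -1629/2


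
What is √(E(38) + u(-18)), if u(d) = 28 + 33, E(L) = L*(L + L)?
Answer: √2949 ≈ 54.305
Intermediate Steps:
E(L) = 2*L² (E(L) = L*(2*L) = 2*L²)
u(d) = 61
√(E(38) + u(-18)) = √(2*38² + 61) = √(2*1444 + 61) = √(2888 + 61) = √2949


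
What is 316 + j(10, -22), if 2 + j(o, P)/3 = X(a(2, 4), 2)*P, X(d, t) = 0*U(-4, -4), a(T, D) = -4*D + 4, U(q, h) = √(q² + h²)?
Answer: 310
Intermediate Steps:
U(q, h) = √(h² + q²)
a(T, D) = 4 - 4*D
X(d, t) = 0 (X(d, t) = 0*√((-4)² + (-4)²) = 0*√(16 + 16) = 0*√32 = 0*(4*√2) = 0)
j(o, P) = -6 (j(o, P) = -6 + 3*(0*P) = -6 + 3*0 = -6 + 0 = -6)
316 + j(10, -22) = 316 - 6 = 310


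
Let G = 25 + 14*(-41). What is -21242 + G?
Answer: -21791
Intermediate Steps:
G = -549 (G = 25 - 574 = -549)
-21242 + G = -21242 - 549 = -21791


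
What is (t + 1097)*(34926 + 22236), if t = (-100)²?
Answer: 634326714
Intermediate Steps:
t = 10000
(t + 1097)*(34926 + 22236) = (10000 + 1097)*(34926 + 22236) = 11097*57162 = 634326714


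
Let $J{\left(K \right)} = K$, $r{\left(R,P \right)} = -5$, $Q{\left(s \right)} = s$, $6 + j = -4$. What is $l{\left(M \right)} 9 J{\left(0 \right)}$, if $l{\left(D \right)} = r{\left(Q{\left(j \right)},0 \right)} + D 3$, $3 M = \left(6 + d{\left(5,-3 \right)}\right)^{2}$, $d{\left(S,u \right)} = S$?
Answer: $0$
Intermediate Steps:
$j = -10$ ($j = -6 - 4 = -10$)
$M = \frac{121}{3}$ ($M = \frac{\left(6 + 5\right)^{2}}{3} = \frac{11^{2}}{3} = \frac{1}{3} \cdot 121 = \frac{121}{3} \approx 40.333$)
$l{\left(D \right)} = -5 + 3 D$ ($l{\left(D \right)} = -5 + D 3 = -5 + 3 D$)
$l{\left(M \right)} 9 J{\left(0 \right)} = \left(-5 + 3 \cdot \frac{121}{3}\right) 9 \cdot 0 = \left(-5 + 121\right) 9 \cdot 0 = 116 \cdot 9 \cdot 0 = 1044 \cdot 0 = 0$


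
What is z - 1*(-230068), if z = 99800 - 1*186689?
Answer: 143179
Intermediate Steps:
z = -86889 (z = 99800 - 186689 = -86889)
z - 1*(-230068) = -86889 - 1*(-230068) = -86889 + 230068 = 143179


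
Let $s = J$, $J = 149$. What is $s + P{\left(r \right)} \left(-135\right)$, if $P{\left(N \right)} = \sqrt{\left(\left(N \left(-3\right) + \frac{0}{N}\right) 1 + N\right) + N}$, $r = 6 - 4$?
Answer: $149 - 135 i \sqrt{2} \approx 149.0 - 190.92 i$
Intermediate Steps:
$s = 149$
$r = 2$ ($r = 6 - 4 = 2$)
$P{\left(N \right)} = \sqrt{- N}$ ($P{\left(N \right)} = \sqrt{\left(\left(- 3 N + 0\right) 1 + N\right) + N} = \sqrt{\left(- 3 N 1 + N\right) + N} = \sqrt{\left(- 3 N + N\right) + N} = \sqrt{- 2 N + N} = \sqrt{- N}$)
$s + P{\left(r \right)} \left(-135\right) = 149 + \sqrt{\left(-1\right) 2} \left(-135\right) = 149 + \sqrt{-2} \left(-135\right) = 149 + i \sqrt{2} \left(-135\right) = 149 - 135 i \sqrt{2}$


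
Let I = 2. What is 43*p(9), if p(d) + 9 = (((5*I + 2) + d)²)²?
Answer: 8362296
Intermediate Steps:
p(d) = -9 + (12 + d)⁴ (p(d) = -9 + (((5*2 + 2) + d)²)² = -9 + (((10 + 2) + d)²)² = -9 + ((12 + d)²)² = -9 + (12 + d)⁴)
43*p(9) = 43*(-9 + (12 + 9)⁴) = 43*(-9 + 21⁴) = 43*(-9 + 194481) = 43*194472 = 8362296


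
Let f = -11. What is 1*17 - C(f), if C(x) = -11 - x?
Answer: 17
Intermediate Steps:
1*17 - C(f) = 1*17 - (-11 - 1*(-11)) = 17 - (-11 + 11) = 17 - 1*0 = 17 + 0 = 17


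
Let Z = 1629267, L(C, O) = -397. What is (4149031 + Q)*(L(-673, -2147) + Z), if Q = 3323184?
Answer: 12171266847050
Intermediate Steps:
(4149031 + Q)*(L(-673, -2147) + Z) = (4149031 + 3323184)*(-397 + 1629267) = 7472215*1628870 = 12171266847050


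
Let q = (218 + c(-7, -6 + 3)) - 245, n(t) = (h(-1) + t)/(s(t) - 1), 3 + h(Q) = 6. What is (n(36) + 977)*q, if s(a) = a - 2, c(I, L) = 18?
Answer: -96840/11 ≈ -8803.6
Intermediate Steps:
h(Q) = 3 (h(Q) = -3 + 6 = 3)
s(a) = -2 + a
n(t) = (3 + t)/(-3 + t) (n(t) = (3 + t)/((-2 + t) - 1) = (3 + t)/(-3 + t))
q = -9 (q = (218 + 18) - 245 = 236 - 245 = -9)
(n(36) + 977)*q = ((3 + 36)/(-3 + 36) + 977)*(-9) = (39/33 + 977)*(-9) = ((1/33)*39 + 977)*(-9) = (13/11 + 977)*(-9) = (10760/11)*(-9) = -96840/11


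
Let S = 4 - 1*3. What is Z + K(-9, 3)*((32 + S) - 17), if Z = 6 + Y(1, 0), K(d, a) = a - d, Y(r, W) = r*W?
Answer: 198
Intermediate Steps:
S = 1 (S = 4 - 3 = 1)
Y(r, W) = W*r
Z = 6 (Z = 6 + 0*1 = 6 + 0 = 6)
Z + K(-9, 3)*((32 + S) - 17) = 6 + (3 - 1*(-9))*((32 + 1) - 17) = 6 + (3 + 9)*(33 - 17) = 6 + 12*16 = 6 + 192 = 198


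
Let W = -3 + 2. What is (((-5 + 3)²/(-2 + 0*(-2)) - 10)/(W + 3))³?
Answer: -216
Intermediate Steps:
W = -1
(((-5 + 3)²/(-2 + 0*(-2)) - 10)/(W + 3))³ = (((-5 + 3)²/(-2 + 0*(-2)) - 10)/(-1 + 3))³ = (((-2)²/(-2 + 0) - 10)/2)³ = ((4/(-2) - 10)*(½))³ = ((4*(-½) - 10)*(½))³ = ((-2 - 10)*(½))³ = (-12*½)³ = (-6)³ = -216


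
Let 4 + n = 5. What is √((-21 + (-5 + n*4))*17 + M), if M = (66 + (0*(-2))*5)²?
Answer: √3982 ≈ 63.103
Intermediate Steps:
n = 1 (n = -4 + 5 = 1)
M = 4356 (M = (66 + 0*5)² = (66 + 0)² = 66² = 4356)
√((-21 + (-5 + n*4))*17 + M) = √((-21 + (-5 + 1*4))*17 + 4356) = √((-21 + (-5 + 4))*17 + 4356) = √((-21 - 1)*17 + 4356) = √(-22*17 + 4356) = √(-374 + 4356) = √3982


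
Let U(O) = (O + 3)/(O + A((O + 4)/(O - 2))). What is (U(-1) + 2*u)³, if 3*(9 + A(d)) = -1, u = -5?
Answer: -31554496/29791 ≈ -1059.2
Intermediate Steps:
A(d) = -28/3 (A(d) = -9 + (⅓)*(-1) = -9 - ⅓ = -28/3)
U(O) = (3 + O)/(-28/3 + O) (U(O) = (O + 3)/(O - 28/3) = (3 + O)/(-28/3 + O))
(U(-1) + 2*u)³ = (3*(3 - 1)/(-28 + 3*(-1)) + 2*(-5))³ = (3*2/(-28 - 3) - 10)³ = (3*2/(-31) - 10)³ = (3*(-1/31)*2 - 10)³ = (-6/31 - 10)³ = (-316/31)³ = -31554496/29791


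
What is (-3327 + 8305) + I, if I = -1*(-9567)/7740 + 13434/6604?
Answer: 7072706403/1419860 ≈ 4981.3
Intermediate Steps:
I = 4643323/1419860 (I = 9567*(1/7740) + 13434*(1/6604) = 1063/860 + 6717/3302 = 4643323/1419860 ≈ 3.2703)
(-3327 + 8305) + I = (-3327 + 8305) + 4643323/1419860 = 4978 + 4643323/1419860 = 7072706403/1419860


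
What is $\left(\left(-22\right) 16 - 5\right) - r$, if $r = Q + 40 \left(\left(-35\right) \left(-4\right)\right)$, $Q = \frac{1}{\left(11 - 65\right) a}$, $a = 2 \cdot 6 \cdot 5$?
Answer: $- \frac{19300679}{3240} \approx -5957.0$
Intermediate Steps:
$a = 60$ ($a = 12 \cdot 5 = 60$)
$Q = - \frac{1}{3240}$ ($Q = \frac{1}{\left(11 - 65\right) 60} = \frac{1}{-54} \cdot \frac{1}{60} = \left(- \frac{1}{54}\right) \frac{1}{60} = - \frac{1}{3240} \approx -0.00030864$)
$r = \frac{18143999}{3240}$ ($r = - \frac{1}{3240} + 40 \left(\left(-35\right) \left(-4\right)\right) = - \frac{1}{3240} + 40 \cdot 140 = - \frac{1}{3240} + 5600 = \frac{18143999}{3240} \approx 5600.0$)
$\left(\left(-22\right) 16 - 5\right) - r = \left(\left(-22\right) 16 - 5\right) - \frac{18143999}{3240} = \left(-352 - 5\right) - \frac{18143999}{3240} = -357 - \frac{18143999}{3240} = - \frac{19300679}{3240}$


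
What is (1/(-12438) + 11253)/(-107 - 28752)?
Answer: -139964813/358948242 ≈ -0.38993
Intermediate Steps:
(1/(-12438) + 11253)/(-107 - 28752) = (-1/12438 + 11253)/(-28859) = (139964813/12438)*(-1/28859) = -139964813/358948242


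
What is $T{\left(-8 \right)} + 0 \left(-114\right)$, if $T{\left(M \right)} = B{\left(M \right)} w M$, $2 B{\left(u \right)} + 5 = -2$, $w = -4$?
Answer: $-112$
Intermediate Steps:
$B{\left(u \right)} = - \frac{7}{2}$ ($B{\left(u \right)} = - \frac{5}{2} + \frac{1}{2} \left(-2\right) = - \frac{5}{2} - 1 = - \frac{7}{2}$)
$T{\left(M \right)} = 14 M$ ($T{\left(M \right)} = \left(- \frac{7}{2}\right) \left(-4\right) M = 14 M$)
$T{\left(-8 \right)} + 0 \left(-114\right) = 14 \left(-8\right) + 0 \left(-114\right) = -112 + 0 = -112$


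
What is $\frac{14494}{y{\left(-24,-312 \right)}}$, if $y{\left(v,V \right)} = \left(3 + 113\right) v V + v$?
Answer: $\frac{7247}{434292} \approx 0.016687$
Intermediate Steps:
$y{\left(v,V \right)} = v + 116 V v$ ($y{\left(v,V \right)} = 116 v V + v = 116 V v + v = v + 116 V v$)
$\frac{14494}{y{\left(-24,-312 \right)}} = \frac{14494}{\left(-24\right) \left(1 + 116 \left(-312\right)\right)} = \frac{14494}{\left(-24\right) \left(1 - 36192\right)} = \frac{14494}{\left(-24\right) \left(-36191\right)} = \frac{14494}{868584} = 14494 \cdot \frac{1}{868584} = \frac{7247}{434292}$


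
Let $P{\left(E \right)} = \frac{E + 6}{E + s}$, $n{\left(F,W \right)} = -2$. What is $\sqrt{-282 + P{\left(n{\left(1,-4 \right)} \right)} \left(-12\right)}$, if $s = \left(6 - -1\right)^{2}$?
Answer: $\frac{3 i \sqrt{69466}}{47} \approx 16.823 i$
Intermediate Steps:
$s = 49$ ($s = \left(6 + 1\right)^{2} = 7^{2} = 49$)
$P{\left(E \right)} = \frac{6 + E}{49 + E}$ ($P{\left(E \right)} = \frac{E + 6}{E + 49} = \frac{6 + E}{49 + E}$)
$\sqrt{-282 + P{\left(n{\left(1,-4 \right)} \right)} \left(-12\right)} = \sqrt{-282 + \frac{6 - 2}{49 - 2} \left(-12\right)} = \sqrt{-282 + \frac{1}{47} \cdot 4 \left(-12\right)} = \sqrt{-282 + \frac{4}{47} \left(-12\right)} = \sqrt{-282 - \frac{48}{47}} = \sqrt{- \frac{13302}{47}} = \frac{3 i \sqrt{69466}}{47}$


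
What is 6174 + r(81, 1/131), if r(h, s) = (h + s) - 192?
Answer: 794254/131 ≈ 6063.0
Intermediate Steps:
r(h, s) = -192 + h + s
6174 + r(81, 1/131) = 6174 + (-192 + 81 + 1/131) = 6174 - 14540/131 = 794254/131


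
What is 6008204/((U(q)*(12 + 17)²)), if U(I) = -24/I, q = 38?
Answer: -28538969/2523 ≈ -11312.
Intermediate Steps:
6008204/((U(q)*(12 + 17)²)) = 6008204/(((-24/38)*(12 + 17)²)) = 6008204/((-24*1/38*29²)) = 6008204/((-12/19*841)) = 6008204/(-10092/19) = 6008204*(-19/10092) = -28538969/2523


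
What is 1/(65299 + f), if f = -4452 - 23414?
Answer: 1/37433 ≈ 2.6714e-5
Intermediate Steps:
f = -27866
1/(65299 + f) = 1/(65299 - 27866) = 1/37433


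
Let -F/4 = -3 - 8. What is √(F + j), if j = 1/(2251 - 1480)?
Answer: 5*√1046247/771 ≈ 6.6333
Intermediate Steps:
j = 1/771 ≈ 0.0012970
F = 44 (F = -4*(-3 - 8) = -4*(-11) = 44)
√(F + j) = √(44 + 1/771) = √(33925/771) = 5*√1046247/771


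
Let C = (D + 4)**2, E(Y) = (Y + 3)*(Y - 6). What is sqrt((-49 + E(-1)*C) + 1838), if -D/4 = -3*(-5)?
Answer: I*sqrt(42115) ≈ 205.22*I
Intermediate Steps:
D = -60 (D = -(-12)*(-5) = -4*15 = -60)
E(Y) = (-6 + Y)*(3 + Y) (E(Y) = (3 + Y)*(-6 + Y) = (-6 + Y)*(3 + Y))
C = 3136 (C = (-60 + 4)**2 = (-56)**2 = 3136)
sqrt((-49 + E(-1)*C) + 1838) = sqrt((-49 + (-18 + (-1)**2 - 3*(-1))*3136) + 1838) = sqrt((-49 + (-18 + 1 + 3)*3136) + 1838) = sqrt((-49 - 14*3136) + 1838) = sqrt((-49 - 43904) + 1838) = sqrt(-43953 + 1838) = sqrt(-42115) = I*sqrt(42115)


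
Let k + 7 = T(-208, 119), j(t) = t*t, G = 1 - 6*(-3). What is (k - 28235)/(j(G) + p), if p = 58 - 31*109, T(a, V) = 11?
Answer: 763/80 ≈ 9.5375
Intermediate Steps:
G = 19 (G = 1 + 18 = 19)
j(t) = t²
k = 4 (k = -7 + 11 = 4)
p = -3321 (p = 58 - 3379 = -3321)
(k - 28235)/(j(G) + p) = (4 - 28235)/(19² - 3321) = -28231/(361 - 3321) = -28231/(-2960) = -28231*(-1/2960) = 763/80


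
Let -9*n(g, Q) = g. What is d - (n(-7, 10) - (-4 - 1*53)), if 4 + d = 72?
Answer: 92/9 ≈ 10.222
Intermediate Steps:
d = 68 (d = -4 + 72 = 68)
n(g, Q) = -g/9
d - (n(-7, 10) - (-4 - 1*53)) = 68 - (-⅑*(-7) - (-4 - 1*53)) = 68 - (7/9 - (-4 - 53)) = 68 - (7/9 - 1*(-57)) = 68 - (7/9 + 57) = 68 - 1*520/9 = 68 - 520/9 = 92/9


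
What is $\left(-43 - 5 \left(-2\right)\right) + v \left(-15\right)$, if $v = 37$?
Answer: $-588$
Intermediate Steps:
$\left(-43 - 5 \left(-2\right)\right) + v \left(-15\right) = \left(-43 - 5 \left(-2\right)\right) + 37 \left(-15\right) = \left(-43 - -10\right) - 555 = \left(-43 + 10\right) - 555 = -33 - 555 = -588$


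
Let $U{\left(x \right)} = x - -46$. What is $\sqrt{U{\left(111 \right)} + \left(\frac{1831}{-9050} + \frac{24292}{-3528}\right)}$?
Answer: $\frac{\sqrt{54146788387}}{19005} \approx 12.244$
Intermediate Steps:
$U{\left(x \right)} = 46 + x$ ($U{\left(x \right)} = x + 46 = 46 + x$)
$\sqrt{U{\left(111 \right)} + \left(\frac{1831}{-9050} + \frac{24292}{-3528}\right)} = \sqrt{\left(46 + 111\right) + \left(\frac{1831}{-9050} + \frac{24292}{-3528}\right)} = \sqrt{157 + \left(1831 \left(- \frac{1}{9050}\right) + 24292 \left(- \frac{1}{3528}\right)\right)} = \sqrt{157 - \frac{14143898}{1995525}} = \sqrt{\frac{299153527}{1995525}} = \frac{\sqrt{54146788387}}{19005}$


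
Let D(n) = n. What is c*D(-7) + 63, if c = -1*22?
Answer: 217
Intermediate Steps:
c = -22
c*D(-7) + 63 = -22*(-7) + 63 = 154 + 63 = 217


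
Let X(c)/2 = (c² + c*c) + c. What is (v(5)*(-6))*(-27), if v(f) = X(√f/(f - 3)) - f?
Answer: 162*√5 ≈ 362.24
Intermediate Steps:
X(c) = 2*c + 4*c² (X(c) = 2*((c² + c*c) + c) = 2*((c² + c²) + c) = 2*(2*c² + c) = 2*(c + 2*c²) = 2*c + 4*c²)
v(f) = -f + 2*√f*(1 + 2*√f/(-3 + f))/(-3 + f) (v(f) = 2*(√f/(f - 3))*(1 + 2*(√f/(f - 3))) - f = 2*(√f/(-3 + f))*(1 + 2*(√f/(-3 + f))) - f = 2*(√f/(-3 + f))*(1 + 2*√f/(-3 + f)) - f = 2*√f*(1 + 2*√f/(-3 + f))/(-3 + f) - f = -f + 2*√f*(1 + 2*√f/(-3 + f))/(-3 + f))
(v(5)*(-6))*(-27) = (((-1*5*(-3 + 5)² + 2*√5*(-3 + 5 + 2*√5))/(-3 + 5)²)*(-6))*(-27) = (((-1*5*2² + 2*√5*(2 + 2*√5))/2²)*(-6))*(-27) = (((-1*5*4 + 2*√5*(2 + 2*√5))/4)*(-6))*(-27) = (((-20 + 2*√5*(2 + 2*√5))/4)*(-6))*(-27) = ((-5 + √5*(2 + 2*√5)/2)*(-6))*(-27) = (30 - 3*√5*(2 + 2*√5))*(-27) = -810 + 81*√5*(2 + 2*√5)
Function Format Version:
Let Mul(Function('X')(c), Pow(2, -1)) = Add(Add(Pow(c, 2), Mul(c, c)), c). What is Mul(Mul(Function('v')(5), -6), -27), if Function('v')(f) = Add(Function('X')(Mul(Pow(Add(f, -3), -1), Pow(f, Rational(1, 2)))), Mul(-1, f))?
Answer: Mul(162, Pow(5, Rational(1, 2))) ≈ 362.24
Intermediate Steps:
Function('X')(c) = Add(Mul(2, c), Mul(4, Pow(c, 2))) (Function('X')(c) = Mul(2, Add(Add(Pow(c, 2), Mul(c, c)), c)) = Mul(2, Add(Add(Pow(c, 2), Pow(c, 2)), c)) = Mul(2, Add(Mul(2, Pow(c, 2)), c)) = Mul(2, Add(c, Mul(2, Pow(c, 2)))) = Add(Mul(2, c), Mul(4, Pow(c, 2))))
Function('v')(f) = Add(Mul(-1, f), Mul(2, Pow(f, Rational(1, 2)), Pow(Add(-3, f), -1), Add(1, Mul(2, Pow(f, Rational(1, 2)), Pow(Add(-3, f), -1))))) (Function('v')(f) = Add(Mul(2, Mul(Pow(Add(f, -3), -1), Pow(f, Rational(1, 2))), Add(1, Mul(2, Mul(Pow(Add(f, -3), -1), Pow(f, Rational(1, 2)))))), Mul(-1, f)) = Add(Mul(2, Mul(Pow(Add(-3, f), -1), Pow(f, Rational(1, 2))), Add(1, Mul(2, Mul(Pow(Add(-3, f), -1), Pow(f, Rational(1, 2)))))), Mul(-1, f)) = Add(Mul(2, Mul(Pow(f, Rational(1, 2)), Pow(Add(-3, f), -1)), Add(1, Mul(2, Mul(Pow(f, Rational(1, 2)), Pow(Add(-3, f), -1))))), Mul(-1, f)) = Add(Mul(2, Mul(Pow(f, Rational(1, 2)), Pow(Add(-3, f), -1)), Add(1, Mul(2, Pow(f, Rational(1, 2)), Pow(Add(-3, f), -1)))), Mul(-1, f)) = Add(Mul(2, Pow(f, Rational(1, 2)), Pow(Add(-3, f), -1), Add(1, Mul(2, Pow(f, Rational(1, 2)), Pow(Add(-3, f), -1)))), Mul(-1, f)) = Add(Mul(-1, f), Mul(2, Pow(f, Rational(1, 2)), Pow(Add(-3, f), -1), Add(1, Mul(2, Pow(f, Rational(1, 2)), Pow(Add(-3, f), -1))))))
Mul(Mul(Function('v')(5), -6), -27) = Mul(Mul(Mul(Pow(Add(-3, 5), -2), Add(Mul(-1, 5, Pow(Add(-3, 5), 2)), Mul(2, Pow(5, Rational(1, 2)), Add(-3, 5, Mul(2, Pow(5, Rational(1, 2))))))), -6), -27) = Mul(Mul(Mul(Pow(2, -2), Add(Mul(-1, 5, Pow(2, 2)), Mul(2, Pow(5, Rational(1, 2)), Add(2, Mul(2, Pow(5, Rational(1, 2))))))), -6), -27) = Mul(Mul(Mul(Rational(1, 4), Add(Mul(-1, 5, 4), Mul(2, Pow(5, Rational(1, 2)), Add(2, Mul(2, Pow(5, Rational(1, 2))))))), -6), -27) = Mul(Mul(Mul(Rational(1, 4), Add(-20, Mul(2, Pow(5, Rational(1, 2)), Add(2, Mul(2, Pow(5, Rational(1, 2))))))), -6), -27) = Mul(Mul(Add(-5, Mul(Rational(1, 2), Pow(5, Rational(1, 2)), Add(2, Mul(2, Pow(5, Rational(1, 2)))))), -6), -27) = Mul(Add(30, Mul(-3, Pow(5, Rational(1, 2)), Add(2, Mul(2, Pow(5, Rational(1, 2)))))), -27) = Add(-810, Mul(81, Pow(5, Rational(1, 2)), Add(2, Mul(2, Pow(5, Rational(1, 2))))))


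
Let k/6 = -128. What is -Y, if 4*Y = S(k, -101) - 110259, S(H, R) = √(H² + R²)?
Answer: 110259/4 - 5*√24001/4 ≈ 27371.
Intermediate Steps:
k = -768 (k = 6*(-128) = -768)
Y = -110259/4 + 5*√24001/4 (Y = (√((-768)² + (-101)²) - 110259)/4 = (√(589824 + 10201) - 110259)/4 = (√600025 - 110259)/4 = (5*√24001 - 110259)/4 = (-110259 + 5*√24001)/4 = -110259/4 + 5*√24001/4 ≈ -27371.)
-Y = -(-110259/4 + 5*√24001/4) = 110259/4 - 5*√24001/4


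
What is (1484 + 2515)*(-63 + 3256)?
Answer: 12768807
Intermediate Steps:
(1484 + 2515)*(-63 + 3256) = 3999*3193 = 12768807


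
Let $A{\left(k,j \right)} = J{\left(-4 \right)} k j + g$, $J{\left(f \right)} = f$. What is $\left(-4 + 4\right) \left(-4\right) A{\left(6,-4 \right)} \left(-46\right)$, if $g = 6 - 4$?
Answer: $0$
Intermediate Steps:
$g = 2$
$A{\left(k,j \right)} = 2 - 4 j k$ ($A{\left(k,j \right)} = - 4 k j + 2 = - 4 j k + 2 = 2 - 4 j k$)
$\left(-4 + 4\right) \left(-4\right) A{\left(6,-4 \right)} \left(-46\right) = \left(-4 + 4\right) \left(-4\right) \left(2 - \left(-16\right) 6\right) \left(-46\right) = 0 \left(-4\right) \left(2 + 96\right) \left(-46\right) = 0 \cdot 98 \left(-46\right) = 0 \left(-46\right) = 0$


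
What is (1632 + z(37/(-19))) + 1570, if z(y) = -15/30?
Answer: 6403/2 ≈ 3201.5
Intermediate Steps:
z(y) = -1/2 (z(y) = -15*1/30 = -1/2)
(1632 + z(37/(-19))) + 1570 = (1632 - 1/2) + 1570 = 3263/2 + 1570 = 6403/2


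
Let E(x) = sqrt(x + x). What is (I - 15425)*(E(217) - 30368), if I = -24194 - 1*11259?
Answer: 1545063104 - 50878*sqrt(434) ≈ 1.5440e+9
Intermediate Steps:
I = -35453 (I = -24194 - 11259 = -35453)
E(x) = sqrt(2)*sqrt(x) (E(x) = sqrt(2*x) = sqrt(2)*sqrt(x))
(I - 15425)*(E(217) - 30368) = (-35453 - 15425)*(sqrt(2)*sqrt(217) - 30368) = -50878*(sqrt(434) - 30368) = -50878*(-30368 + sqrt(434)) = 1545063104 - 50878*sqrt(434)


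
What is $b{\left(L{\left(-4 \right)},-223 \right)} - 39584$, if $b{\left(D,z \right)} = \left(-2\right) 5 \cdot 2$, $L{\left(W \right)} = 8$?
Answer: $-39604$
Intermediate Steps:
$b{\left(D,z \right)} = -20$ ($b{\left(D,z \right)} = \left(-10\right) 2 = -20$)
$b{\left(L{\left(-4 \right)},-223 \right)} - 39584 = -20 - 39584 = -39604$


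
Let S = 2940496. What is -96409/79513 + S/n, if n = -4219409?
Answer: -640596660729/335497867817 ≈ -1.9094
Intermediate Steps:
-96409/79513 + S/n = -96409/79513 + 2940496/(-4219409) = -96409*1/79513 + 2940496*(-1/4219409) = -96409/79513 - 2940496/4219409 = -640596660729/335497867817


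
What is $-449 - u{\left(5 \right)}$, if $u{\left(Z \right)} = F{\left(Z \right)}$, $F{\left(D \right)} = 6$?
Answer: $-455$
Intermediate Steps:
$u{\left(Z \right)} = 6$
$-449 - u{\left(5 \right)} = -449 - 6 = -455$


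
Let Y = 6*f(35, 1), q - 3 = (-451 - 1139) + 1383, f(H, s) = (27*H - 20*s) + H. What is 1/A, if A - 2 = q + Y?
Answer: 1/5558 ≈ 0.00017992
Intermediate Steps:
f(H, s) = -20*s + 28*H (f(H, s) = (-20*s + 27*H) + H = -20*s + 28*H)
q = -204 (q = 3 + ((-451 - 1139) + 1383) = 3 + (-1590 + 1383) = 3 - 207 = -204)
Y = 5760 (Y = 6*(-20*1 + 28*35) = 6*(-20 + 980) = 6*960 = 5760)
A = 5558 (A = 2 + (-204 + 5760) = 2 + 5556 = 5558)
1/A = 1/5558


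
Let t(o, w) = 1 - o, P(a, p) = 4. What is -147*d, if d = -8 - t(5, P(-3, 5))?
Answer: 588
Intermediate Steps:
d = -4 (d = -8 - (1 - 1*5) = -8 - (1 - 5) = -8 - 1*(-4) = -8 + 4 = -4)
-147*d = -147*(-4) = 588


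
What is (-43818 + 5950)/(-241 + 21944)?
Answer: -37868/21703 ≈ -1.7448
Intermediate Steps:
(-43818 + 5950)/(-241 + 21944) = -37868/21703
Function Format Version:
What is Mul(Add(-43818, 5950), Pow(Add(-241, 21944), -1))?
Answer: Rational(-37868, 21703) ≈ -1.7448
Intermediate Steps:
Mul(Add(-43818, 5950), Pow(Add(-241, 21944), -1)) = Mul(-37868, Pow(21703, -1)) = Mul(-37868, Rational(1, 21703)) = Rational(-37868, 21703)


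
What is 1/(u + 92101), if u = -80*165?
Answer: 1/78901 ≈ 1.2674e-5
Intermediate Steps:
u = -13200
1/(u + 92101) = 1/(-13200 + 92101) = 1/78901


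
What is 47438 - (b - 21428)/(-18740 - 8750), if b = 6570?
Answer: 652027881/13745 ≈ 47437.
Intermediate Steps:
47438 - (b - 21428)/(-18740 - 8750) = 47438 - (6570 - 21428)/(-18740 - 8750) = 47438 - (-14858)/(-27490) = 47438 - (-14858)*(-1)/27490 = 47438 - 1*7429/13745 = 47438 - 7429/13745 = 652027881/13745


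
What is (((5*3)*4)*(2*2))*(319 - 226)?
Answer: 22320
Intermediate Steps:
(((5*3)*4)*(2*2))*(319 - 226) = ((15*4)*4)*93 = (60*4)*93 = 240*93 = 22320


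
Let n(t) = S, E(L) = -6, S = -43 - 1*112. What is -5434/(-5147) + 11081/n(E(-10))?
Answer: -56191637/797785 ≈ -70.435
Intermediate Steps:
S = -155 (S = -43 - 112 = -155)
n(t) = -155
-5434/(-5147) + 11081/n(E(-10)) = -5434/(-5147) + 11081/(-155) = -5434*(-1/5147) + 11081*(-1/155) = 5434/5147 - 11081/155 = -56191637/797785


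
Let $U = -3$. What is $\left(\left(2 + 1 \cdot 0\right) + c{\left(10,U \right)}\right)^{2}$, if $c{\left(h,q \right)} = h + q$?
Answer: $81$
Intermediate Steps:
$\left(\left(2 + 1 \cdot 0\right) + c{\left(10,U \right)}\right)^{2} = \left(\left(2 + 1 \cdot 0\right) + \left(10 - 3\right)\right)^{2} = \left(\left(2 + 0\right) + 7\right)^{2} = \left(2 + 7\right)^{2} = 9^{2} = 81$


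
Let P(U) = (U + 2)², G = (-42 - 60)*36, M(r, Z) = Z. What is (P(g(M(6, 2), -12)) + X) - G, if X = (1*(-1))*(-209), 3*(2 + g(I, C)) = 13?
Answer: 35098/9 ≈ 3899.8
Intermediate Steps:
g(I, C) = 7/3 (g(I, C) = -2 + (⅓)*13 = -2 + 13/3 = 7/3)
G = -3672 (G = -102*36 = -3672)
P(U) = (2 + U)²
X = 209 (X = -1*(-209) = 209)
(P(g(M(6, 2), -12)) + X) - G = ((2 + 7/3)² + 209) - 1*(-3672) = ((13/3)² + 209) + 3672 = (169/9 + 209) + 3672 = 2050/9 + 3672 = 35098/9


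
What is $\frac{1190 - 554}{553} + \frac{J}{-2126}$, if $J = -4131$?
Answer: $\frac{3636579}{1175678} \approx 3.0932$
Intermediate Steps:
$\frac{1190 - 554}{553} + \frac{J}{-2126} = \frac{1190 - 554}{553} - \frac{4131}{-2126} = 636 \cdot \frac{1}{553} - - \frac{4131}{2126} = \frac{636}{553} + \frac{4131}{2126} = \frac{3636579}{1175678}$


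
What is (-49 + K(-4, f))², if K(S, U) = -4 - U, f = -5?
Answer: 2304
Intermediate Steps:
(-49 + K(-4, f))² = (-49 + (-4 - 1*(-5)))² = (-49 + (-4 + 5))² = (-49 + 1)² = (-48)² = 2304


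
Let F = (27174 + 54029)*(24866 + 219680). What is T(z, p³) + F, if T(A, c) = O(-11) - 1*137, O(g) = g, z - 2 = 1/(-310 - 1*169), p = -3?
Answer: 19857868690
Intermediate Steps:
z = 957/479 (z = 2 + 1/(-310 - 1*169) = 2 + 1/(-310 - 169) = 2 + 1/(-479) = 2 - 1/479 = 957/479 ≈ 1.9979)
F = 19857868838 (F = 81203*244546 = 19857868838)
T(A, c) = -148 (T(A, c) = -11 - 1*137 = -11 - 137 = -148)
T(z, p³) + F = -148 + 19857868838 = 19857868690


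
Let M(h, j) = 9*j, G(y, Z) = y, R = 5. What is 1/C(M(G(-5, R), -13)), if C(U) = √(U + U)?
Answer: -I*√26/78 ≈ -0.065372*I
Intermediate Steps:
C(U) = √2*√U (C(U) = √(2*U) = √2*√U)
1/C(M(G(-5, R), -13)) = 1/(√2*√(9*(-13))) = 1/(√2*√(-117)) = 1/(√2*(3*I*√13)) = 1/(3*I*√26) = -I*√26/78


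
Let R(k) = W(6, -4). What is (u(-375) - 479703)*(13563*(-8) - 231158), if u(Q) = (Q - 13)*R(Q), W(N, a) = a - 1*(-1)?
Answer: 162541513818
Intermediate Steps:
W(N, a) = 1 + a (W(N, a) = a + 1 = 1 + a)
R(k) = -3 (R(k) = 1 - 4 = -3)
u(Q) = 39 - 3*Q (u(Q) = (Q - 13)*(-3) = (-13 + Q)*(-3) = 39 - 3*Q)
(u(-375) - 479703)*(13563*(-8) - 231158) = ((39 - 3*(-375)) - 479703)*(13563*(-8) - 231158) = ((39 + 1125) - 479703)*(-108504 - 231158) = (1164 - 479703)*(-339662) = -478539*(-339662) = 162541513818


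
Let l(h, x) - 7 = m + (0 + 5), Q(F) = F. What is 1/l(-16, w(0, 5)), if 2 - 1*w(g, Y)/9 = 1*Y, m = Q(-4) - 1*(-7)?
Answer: 1/15 ≈ 0.066667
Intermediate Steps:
m = 3 (m = -4 - 1*(-7) = -4 + 7 = 3)
w(g, Y) = 18 - 9*Y
l(h, x) = 15 (l(h, x) = 7 + (3 + (0 + 5)) = 7 + (3 + 5) = 7 + 8 = 15)
1/l(-16, w(0, 5)) = 1/15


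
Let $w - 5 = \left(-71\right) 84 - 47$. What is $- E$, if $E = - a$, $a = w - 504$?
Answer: $-6510$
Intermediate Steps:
$w = -6006$ ($w = 5 - 6011 = -6006$)
$a = -6510$ ($a = -6006 - 504 = -6510$)
$E = 6510$ ($E = \left(-1\right) \left(-6510\right) = 6510$)
$- E = \left(-1\right) 6510 = -6510$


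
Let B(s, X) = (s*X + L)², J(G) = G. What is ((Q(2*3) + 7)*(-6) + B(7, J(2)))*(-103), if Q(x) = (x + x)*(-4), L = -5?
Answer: -33681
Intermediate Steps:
Q(x) = -8*x (Q(x) = (2*x)*(-4) = -8*x)
B(s, X) = (-5 + X*s)² (B(s, X) = (s*X - 5)² = (X*s - 5)² = (-5 + X*s)²)
((Q(2*3) + 7)*(-6) + B(7, J(2)))*(-103) = ((-16*3 + 7)*(-6) + (-5 + 2*7)²)*(-103) = ((-8*6 + 7)*(-6) + (-5 + 14)²)*(-103) = ((-48 + 7)*(-6) + 9²)*(-103) = (-41*(-6) + 81)*(-103) = (246 + 81)*(-103) = 327*(-103) = -33681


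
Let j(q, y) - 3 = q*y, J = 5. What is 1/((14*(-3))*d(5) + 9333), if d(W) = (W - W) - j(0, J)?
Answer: 1/9459 ≈ 0.00010572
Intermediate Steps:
j(q, y) = 3 + q*y
d(W) = -3 (d(W) = (W - W) - (3 + 0*5) = 0 - (3 + 0) = 0 - 1*3 = 0 - 3 = -3)
1/((14*(-3))*d(5) + 9333) = 1/((14*(-3))*(-3) + 9333) = 1/(-42*(-3) + 9333) = 1/(126 + 9333) = 1/9459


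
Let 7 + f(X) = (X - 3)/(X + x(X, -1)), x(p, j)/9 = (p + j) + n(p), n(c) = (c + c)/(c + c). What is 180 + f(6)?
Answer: 3461/20 ≈ 173.05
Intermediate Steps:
n(c) = 1 (n(c) = (2*c)/((2*c)) = (2*c)*(1/(2*c)) = 1)
x(p, j) = 9 + 9*j + 9*p (x(p, j) = 9*((p + j) + 1) = 9*((j + p) + 1) = 9*(1 + j + p) = 9 + 9*j + 9*p)
f(X) = -7 + (-3 + X)/(10*X) (f(X) = -7 + (X - 3)/(X + (9 + 9*(-1) + 9*X)) = -7 + (-3 + X)/(X + (9 - 9 + 9*X)) = -7 + (-3 + X)/(X + 9*X) = -7 + (-3 + X)/((10*X)) = -7 + (-3 + X)*(1/(10*X)) = -7 + (-3 + X)/(10*X))
180 + f(6) = 180 + (3/10)*(-1 - 23*6)/6 = 180 + (3/10)*(⅙)*(-1 - 138) = 180 + (3/10)*(⅙)*(-139) = 180 - 139/20 = 3461/20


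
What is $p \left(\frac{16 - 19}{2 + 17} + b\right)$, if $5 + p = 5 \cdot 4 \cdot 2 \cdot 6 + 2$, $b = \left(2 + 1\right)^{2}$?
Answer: $\frac{39816}{19} \approx 2095.6$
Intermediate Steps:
$b = 9$ ($b = 3^{2} = 9$)
$p = 237$ ($p = -5 + \left(5 \cdot 4 \cdot 2 \cdot 6 + 2\right) = -5 + \left(20 \cdot 2 \cdot 6 + 2\right) = -5 + \left(40 \cdot 6 + 2\right) = -5 + \left(240 + 2\right) = -5 + 242 = 237$)
$p \left(\frac{16 - 19}{2 + 17} + b\right) = 237 \left(\frac{16 - 19}{2 + 17} + 9\right) = 237 \left(- \frac{3}{19} + 9\right) = 237 \cdot \frac{168}{19} = \frac{39816}{19}$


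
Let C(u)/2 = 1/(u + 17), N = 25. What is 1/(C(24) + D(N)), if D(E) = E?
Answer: 41/1027 ≈ 0.039922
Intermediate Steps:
C(u) = 2/(17 + u) (C(u) = 2/(u + 17) = 2/(17 + u))
1/(C(24) + D(N)) = 1/(2/(17 + 24) + 25) = 1/(2/41 + 25) = 1/(1027/41) = 41/1027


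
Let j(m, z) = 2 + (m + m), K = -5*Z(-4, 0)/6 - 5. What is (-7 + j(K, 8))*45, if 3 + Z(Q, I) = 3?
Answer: -675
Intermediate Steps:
Z(Q, I) = 0 (Z(Q, I) = -3 + 3 = 0)
K = -5 (K = -0/6 - 5 = -5*0 - 5 = 0 - 5 = -5)
j(m, z) = 2 + 2*m
(-7 + j(K, 8))*45 = (-7 + (2 + 2*(-5)))*45 = (-7 + (2 - 10))*45 = (-7 - 8)*45 = -15*45 = -675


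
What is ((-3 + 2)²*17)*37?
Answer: 629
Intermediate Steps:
((-3 + 2)²*17)*37 = ((-1)²*17)*37 = (1*17)*37 = 17*37 = 629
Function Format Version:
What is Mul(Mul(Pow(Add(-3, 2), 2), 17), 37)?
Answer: 629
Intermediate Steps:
Mul(Mul(Pow(Add(-3, 2), 2), 17), 37) = Mul(Mul(Pow(-1, 2), 17), 37) = Mul(Mul(1, 17), 37) = Mul(17, 37) = 629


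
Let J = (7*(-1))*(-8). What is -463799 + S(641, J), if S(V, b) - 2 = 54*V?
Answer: -429183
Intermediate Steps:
J = 56 (J = -7*(-8) = 56)
S(V, b) = 2 + 54*V
-463799 + S(641, J) = -463799 + (2 + 54*641) = -463799 + (2 + 34614) = -463799 + 34616 = -429183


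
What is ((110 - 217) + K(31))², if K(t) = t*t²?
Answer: 881139856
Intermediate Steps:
K(t) = t³
((110 - 217) + K(31))² = ((110 - 217) + 31³)² = (-107 + 29791)² = 29684² = 881139856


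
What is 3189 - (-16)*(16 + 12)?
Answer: 3637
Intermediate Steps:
3189 - (-16)*(16 + 12) = 3189 - (-16)*28 = 3189 - 1*(-448) = 3189 + 448 = 3637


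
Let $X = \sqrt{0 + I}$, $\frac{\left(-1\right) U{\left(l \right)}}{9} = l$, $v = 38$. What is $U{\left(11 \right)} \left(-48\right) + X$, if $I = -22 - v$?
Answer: $4752 + 2 i \sqrt{15} \approx 4752.0 + 7.746 i$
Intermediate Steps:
$U{\left(l \right)} = - 9 l$
$I = -60$ ($I = -22 - 38 = -60$)
$X = 2 i \sqrt{15}$ ($X = \sqrt{0 - 60} = \sqrt{-60} = 2 i \sqrt{15} \approx 7.746 i$)
$U{\left(11 \right)} \left(-48\right) + X = \left(-9\right) 11 \left(-48\right) + 2 i \sqrt{15} = \left(-99\right) \left(-48\right) + 2 i \sqrt{15} = 4752 + 2 i \sqrt{15}$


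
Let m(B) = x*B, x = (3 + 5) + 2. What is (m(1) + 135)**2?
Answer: 21025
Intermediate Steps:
x = 10 (x = 8 + 2 = 10)
m(B) = 10*B
(m(1) + 135)**2 = (10*1 + 135)**2 = (10 + 135)**2 = 145**2 = 21025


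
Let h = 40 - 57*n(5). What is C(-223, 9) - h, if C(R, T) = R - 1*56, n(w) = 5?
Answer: -34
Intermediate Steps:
h = -245 (h = 40 - 57*5 = 40 - 285 = -245)
C(R, T) = -56 + R (C(R, T) = R - 56 = -56 + R)
C(-223, 9) - h = (-56 - 223) - 1*(-245) = -279 + 245 = -34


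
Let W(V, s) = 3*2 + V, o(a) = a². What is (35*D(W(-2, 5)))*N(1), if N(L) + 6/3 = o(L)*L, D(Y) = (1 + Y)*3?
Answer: -525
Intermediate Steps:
W(V, s) = 6 + V
D(Y) = 3 + 3*Y
N(L) = -2 + L³ (N(L) = -2 + L²*L = -2 + L³)
(35*D(W(-2, 5)))*N(1) = (35*(3 + 3*(6 - 2)))*(-2 + 1³) = (35*(3 + 3*4))*(-2 + 1) = (35*(3 + 12))*(-1) = (35*15)*(-1) = 525*(-1) = -525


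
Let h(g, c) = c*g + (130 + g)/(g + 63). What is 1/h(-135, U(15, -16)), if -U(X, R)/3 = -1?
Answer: -72/29155 ≈ -0.0024696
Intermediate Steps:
U(X, R) = 3 (U(X, R) = -3*(-1) = 3)
h(g, c) = c*g + (130 + g)/(63 + g)
1/h(-135, U(15, -16)) = 1/((130 - 135 + 3*(-135)² + 63*3*(-135))/(63 - 135)) = 1/((130 - 135 + 3*18225 - 25515)/(-72)) = 1/(-(130 - 135 + 54675 - 25515)/72) = 1/(-1/72*29155) = 1/(-29155/72) = -72/29155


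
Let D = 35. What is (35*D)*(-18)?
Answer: -22050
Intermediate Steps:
(35*D)*(-18) = (35*35)*(-18) = 1225*(-18) = -22050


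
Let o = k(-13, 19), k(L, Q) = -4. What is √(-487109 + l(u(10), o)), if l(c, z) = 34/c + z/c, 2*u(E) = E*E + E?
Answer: I*√58940123/11 ≈ 697.93*I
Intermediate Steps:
o = -4
u(E) = E/2 + E²/2 (u(E) = (E*E + E)/2 = (E² + E)/2 = (E + E²)/2 = E/2 + E²/2)
√(-487109 + l(u(10), o)) = √(-487109 + (34 - 4)/(((½)*10*(1 + 10)))) = √(-487109 + 30/((½)*10*11)) = √(-487109 + 30/55) = √(-487109 + (1/55)*30) = √(-487109 + 6/11) = √(-5358193/11) = I*√58940123/11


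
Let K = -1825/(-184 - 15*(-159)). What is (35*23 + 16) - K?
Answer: 1808846/2201 ≈ 821.83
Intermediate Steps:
K = -1825/2201 (K = -1825/(-184 - 1*(-2385)) = -1825/(-184 + 2385) = -1825/2201 ≈ -0.82917)
(35*23 + 16) - K = (35*23 + 16) - 1*(-1825/2201) = (805 + 16) + 1825/2201 = 821 + 1825/2201 = 1808846/2201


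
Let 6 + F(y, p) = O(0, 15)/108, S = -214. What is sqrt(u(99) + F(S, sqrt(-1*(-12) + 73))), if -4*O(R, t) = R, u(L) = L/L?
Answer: I*sqrt(5) ≈ 2.2361*I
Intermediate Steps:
u(L) = 1
O(R, t) = -R/4
F(y, p) = -6 (F(y, p) = -6 - 1/4*0/108 = -6 + 0*(1/108) = -6 + 0 = -6)
sqrt(u(99) + F(S, sqrt(-1*(-12) + 73))) = sqrt(1 - 6) = sqrt(-5) = I*sqrt(5)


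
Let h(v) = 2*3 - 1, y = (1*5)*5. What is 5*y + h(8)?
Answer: 130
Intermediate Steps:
y = 25 (y = 5*5 = 25)
h(v) = 5 (h(v) = 6 - 1 = 5)
5*y + h(8) = 5*25 + 5 = 125 + 5 = 130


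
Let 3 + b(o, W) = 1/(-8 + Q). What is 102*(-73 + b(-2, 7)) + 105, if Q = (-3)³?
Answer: -267747/35 ≈ -7649.9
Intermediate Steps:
Q = -27
b(o, W) = -106/35 (b(o, W) = -3 + 1/(-8 - 27) = -3 + 1/(-35) = -3 - 1/35 = -106/35)
102*(-73 + b(-2, 7)) + 105 = 102*(-73 - 106/35) + 105 = 102*(-2661/35) + 105 = -271422/35 + 105 = -267747/35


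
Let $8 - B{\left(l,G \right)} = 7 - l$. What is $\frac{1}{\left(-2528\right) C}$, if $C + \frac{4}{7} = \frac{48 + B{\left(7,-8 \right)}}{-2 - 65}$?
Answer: $\frac{469}{1668480} \approx 0.00028109$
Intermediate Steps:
$B{\left(l,G \right)} = 1 + l$ ($B{\left(l,G \right)} = 8 - \left(7 - l\right) = 8 + \left(-7 + l\right) = 1 + l$)
$C = - \frac{660}{469}$ ($C = - \frac{4}{7} + \frac{48 + \left(1 + 7\right)}{-2 - 65} = - \frac{4}{7} + \frac{48 + 8}{-67} = - \frac{4}{7} + 56 \left(- \frac{1}{67}\right) = - \frac{4}{7} - \frac{56}{67} = - \frac{660}{469} \approx -1.4072$)
$\frac{1}{\left(-2528\right) C} = \frac{1}{\left(-2528\right) \left(- \frac{660}{469}\right)} = \frac{1}{\frac{1668480}{469}} = \frac{469}{1668480}$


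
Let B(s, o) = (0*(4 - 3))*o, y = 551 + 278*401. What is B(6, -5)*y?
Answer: 0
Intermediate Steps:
y = 112029 (y = 551 + 111478 = 112029)
B(s, o) = 0 (B(s, o) = (0*1)*o = 0*o = 0)
B(6, -5)*y = 0*112029 = 0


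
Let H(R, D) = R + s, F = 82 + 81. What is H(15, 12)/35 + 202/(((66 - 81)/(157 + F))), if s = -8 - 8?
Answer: -452483/105 ≈ -4309.4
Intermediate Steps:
F = 163
s = -16
H(R, D) = -16 + R (H(R, D) = R - 16 = -16 + R)
H(15, 12)/35 + 202/(((66 - 81)/(157 + F))) = (-16 + 15)/35 + 202/(((66 - 81)/(157 + 163))) = -1*1/35 + 202/((-15/320)) = -1/35 + 202/((-15*1/320)) = -1/35 + 202/(-3/64) = -1/35 + 202*(-64/3) = -1/35 - 12928/3 = -452483/105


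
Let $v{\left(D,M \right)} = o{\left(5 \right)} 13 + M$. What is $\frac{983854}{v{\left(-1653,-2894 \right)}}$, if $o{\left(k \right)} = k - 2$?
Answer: $- \frac{983854}{2855} \approx -344.61$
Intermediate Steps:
$o{\left(k \right)} = -2 + k$
$v{\left(D,M \right)} = 39 + M$ ($v{\left(D,M \right)} = \left(-2 + 5\right) 13 + M = 3 \cdot 13 + M = 39 + M$)
$\frac{983854}{v{\left(-1653,-2894 \right)}} = \frac{983854}{39 - 2894} = \frac{983854}{-2855} = 983854 \left(- \frac{1}{2855}\right) = - \frac{983854}{2855}$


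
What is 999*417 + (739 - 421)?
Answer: 416901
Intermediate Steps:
999*417 + (739 - 421) = 416583 + 318 = 416901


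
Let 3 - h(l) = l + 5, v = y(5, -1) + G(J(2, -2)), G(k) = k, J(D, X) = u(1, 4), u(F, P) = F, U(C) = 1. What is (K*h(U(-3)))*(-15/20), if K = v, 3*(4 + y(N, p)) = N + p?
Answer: -15/4 ≈ -3.7500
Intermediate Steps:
y(N, p) = -4 + N/3 + p/3 (y(N, p) = -4 + (N + p)/3 = -4 + (N/3 + p/3) = -4 + N/3 + p/3)
J(D, X) = 1
v = -5/3 (v = (-4 + (1/3)*5 + (1/3)*(-1)) + 1 = (-4 + 5/3 - 1/3) + 1 = -8/3 + 1 = -5/3 ≈ -1.6667)
K = -5/3 ≈ -1.6667
h(l) = -2 - l (h(l) = 3 - (l + 5) = 3 - (5 + l) = 3 + (-5 - l) = -2 - l)
(K*h(U(-3)))*(-15/20) = (-5*(-2 - 1*1)/3)*(-15/20) = (-5*(-2 - 1)/3)*(-15*1/20) = -5/3*(-3)*(-3/4) = 5*(-3/4) = -15/4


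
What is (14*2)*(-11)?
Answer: -308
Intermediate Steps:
(14*2)*(-11) = 28*(-11) = -308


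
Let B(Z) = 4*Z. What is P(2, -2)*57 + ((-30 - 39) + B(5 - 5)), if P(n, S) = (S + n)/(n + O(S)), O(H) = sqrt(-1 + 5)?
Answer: -69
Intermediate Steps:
O(H) = 2 (O(H) = sqrt(4) = 2)
P(n, S) = (S + n)/(2 + n) (P(n, S) = (S + n)/(n + 2) = (S + n)/(2 + n))
P(2, -2)*57 + ((-30 - 39) + B(5 - 5)) = ((-2 + 2)/(2 + 2))*57 + ((-30 - 39) + 4*(5 - 5)) = (0/4)*57 + (-69 + 4*0) = ((1/4)*0)*57 + (-69 + 0) = 0*57 - 69 = 0 - 69 = -69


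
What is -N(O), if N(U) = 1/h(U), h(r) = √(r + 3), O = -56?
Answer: I*√53/53 ≈ 0.13736*I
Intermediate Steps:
h(r) = √(3 + r)
N(U) = (3 + U)^(-½) (N(U) = 1/(√(3 + U)) = (3 + U)^(-½))
-N(O) = -1/√(3 - 56) = -1/√(-53) = -(-1)*I*√53/53 = I*√53/53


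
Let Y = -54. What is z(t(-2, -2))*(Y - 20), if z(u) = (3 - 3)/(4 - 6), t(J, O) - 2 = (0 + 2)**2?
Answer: 0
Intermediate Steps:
t(J, O) = 6 (t(J, O) = 2 + (0 + 2)**2 = 2 + 2**2 = 2 + 4 = 6)
z(u) = 0 (z(u) = 0/(-2) = 0*(-1/2) = 0)
z(t(-2, -2))*(Y - 20) = 0*(-54 - 20) = 0*(-74) = 0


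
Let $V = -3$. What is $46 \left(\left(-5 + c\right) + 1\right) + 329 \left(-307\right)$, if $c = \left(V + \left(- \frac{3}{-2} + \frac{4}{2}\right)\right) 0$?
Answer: $-101187$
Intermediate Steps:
$c = 0$ ($c = \left(-3 + \left(- \frac{3}{-2} + \frac{4}{2}\right)\right) 0 = \left(-3 + \left(\left(-3\right) \left(- \frac{1}{2}\right) + 4 \cdot \frac{1}{2}\right)\right) 0 = \left(-3 + \left(\frac{3}{2} + 2\right)\right) 0 = \left(-3 + \frac{7}{2}\right) 0 = \frac{1}{2} \cdot 0 = 0$)
$46 \left(\left(-5 + c\right) + 1\right) + 329 \left(-307\right) = 46 \left(\left(-5 + 0\right) + 1\right) + 329 \left(-307\right) = 46 \left(-5 + 1\right) - 101003 = 46 \left(-4\right) - 101003 = -184 - 101003 = -101187$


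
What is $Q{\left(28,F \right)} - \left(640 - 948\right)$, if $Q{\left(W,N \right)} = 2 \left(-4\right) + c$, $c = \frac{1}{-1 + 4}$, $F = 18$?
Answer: $\frac{901}{3} \approx 300.33$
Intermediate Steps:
$c = \frac{1}{3} \approx 0.33333$
$Q{\left(W,N \right)} = - \frac{23}{3}$ ($Q{\left(W,N \right)} = 2 \left(-4\right) + \frac{1}{3} = -8 + \frac{1}{3} = - \frac{23}{3}$)
$Q{\left(28,F \right)} - \left(640 - 948\right) = - \frac{23}{3} - \left(640 - 948\right) = - \frac{23}{3} - -308 = - \frac{23}{3} + 308 = \frac{901}{3}$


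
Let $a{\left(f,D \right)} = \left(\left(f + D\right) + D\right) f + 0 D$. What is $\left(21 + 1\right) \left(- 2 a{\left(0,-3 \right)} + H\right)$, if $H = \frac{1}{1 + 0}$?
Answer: $22$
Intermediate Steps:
$a{\left(f,D \right)} = f \left(f + 2 D\right)$ ($a{\left(f,D \right)} = \left(\left(D + f\right) + D\right) f + 0 = \left(f + 2 D\right) f + 0 = f \left(f + 2 D\right) + 0 = f \left(f + 2 D\right)$)
$H = 1$ ($H = 1^{-1} = 1$)
$\left(21 + 1\right) \left(- 2 a{\left(0,-3 \right)} + H\right) = \left(21 + 1\right) \left(- 2 \cdot 0 \left(0 + 2 \left(-3\right)\right) + 1\right) = 22 \left(- 2 \cdot 0 \left(0 - 6\right) + 1\right) = 22 \left(- 2 \cdot 0 \left(-6\right) + 1\right) = 22 \left(\left(-2\right) 0 + 1\right) = 22 \left(0 + 1\right) = 22 \cdot 1 = 22$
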